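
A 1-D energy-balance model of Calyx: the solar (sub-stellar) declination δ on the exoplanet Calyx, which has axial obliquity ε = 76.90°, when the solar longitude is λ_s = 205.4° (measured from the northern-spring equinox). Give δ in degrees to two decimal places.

sin δ = sin ε · sin λ_s = sin 76.90° × sin 205.4° = -0.417773.
δ = arcsin(-0.417773) = -24.69°.

δ = -24.69°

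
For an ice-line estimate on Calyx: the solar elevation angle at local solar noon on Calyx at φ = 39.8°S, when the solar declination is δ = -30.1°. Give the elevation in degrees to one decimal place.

80.3°

At local noon the hour angle is zero, so the zenith angle equals |φ − δ| = |-39.8° − (-30.100°)| = 9.700°.
Elevation = 90° − 9.700° = 80.3°.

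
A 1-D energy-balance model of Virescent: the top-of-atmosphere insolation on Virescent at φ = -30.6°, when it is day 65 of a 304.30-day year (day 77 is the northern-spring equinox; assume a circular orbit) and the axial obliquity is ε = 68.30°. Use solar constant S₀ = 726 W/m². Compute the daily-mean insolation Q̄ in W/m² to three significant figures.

Q̄ ≈ 238 W/m²

Solar longitude: λ_s = 360° × (65 − 77)/304.30 = -14.197°, i.e. -14.197° + 360° = 345.803°.
sin δ = sin 68.30° × sin 345.803° = -0.22787, so δ = -13.172°.
cos H₀ = −tan(-30.6°) tan(-13.172°) = -0.1384, H₀ = 1.7096 rad.
Bracket: H₀ sin φ sin δ + cos φ cos δ sin H₀ = 1.7096×-0.50904×-0.22787 + 0.86074×0.97369×0.99038 = 0.198305 + 0.830031 = 1.028336.
Q̄ = (S₀/π) × [bracket] = (726/π) × 1.028336 = 237.6 W/m².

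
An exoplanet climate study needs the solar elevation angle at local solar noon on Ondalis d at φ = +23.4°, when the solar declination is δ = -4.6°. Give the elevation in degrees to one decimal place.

At local noon the hour angle is zero, so the zenith angle equals |φ − δ| = |+23.4° − (-4.600°)| = 28.000°.
Elevation = 90° − 28.000° = 62.0°.

62.0°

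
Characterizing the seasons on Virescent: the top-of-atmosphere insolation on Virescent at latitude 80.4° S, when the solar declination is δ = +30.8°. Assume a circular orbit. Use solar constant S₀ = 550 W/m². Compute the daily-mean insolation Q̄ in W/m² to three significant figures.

cos H₀ = −tan(-80.4°) tan(+30.800°) = 3.5245 ≥ 1 ⇒ polar night, H₀ = 0 and Q̄ = 0.

Q̄ ≈ 0.00 W/m²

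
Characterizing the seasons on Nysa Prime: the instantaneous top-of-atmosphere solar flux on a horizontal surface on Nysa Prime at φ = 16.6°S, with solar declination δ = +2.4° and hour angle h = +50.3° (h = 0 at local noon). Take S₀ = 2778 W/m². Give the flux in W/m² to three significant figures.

1.67e+03 W/m²

cos θ_z = sin φ sin δ + cos φ cos δ cos h = -0.011963 + 0.611609 = 0.599646.
Flux = S₀ · cos θ_z = 2778 × 0.599646 = 1666 W/m².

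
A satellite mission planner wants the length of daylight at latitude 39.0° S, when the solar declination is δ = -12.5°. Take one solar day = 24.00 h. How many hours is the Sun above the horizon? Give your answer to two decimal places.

13.38 h

cos H₀ = −tan φ · tan δ = −tan(-39.0°) × tan(-12.500°) = -0.1795, so H₀ = 1.7513 rad = 100.34°.
Daylight = 2H₀/(2π) × 24.00 h = (1.7513/π) × 24.00 = 13.38 h.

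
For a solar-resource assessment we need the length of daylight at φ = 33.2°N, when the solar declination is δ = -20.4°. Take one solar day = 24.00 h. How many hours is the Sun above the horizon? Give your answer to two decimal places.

10.12 h

cos H₀ = −tan φ · tan δ = −tan(+33.2°) × tan(-20.400°) = 0.2434, so H₀ = 1.3250 rad = 75.91°.
Daylight = 2H₀/(2π) × 24.00 h = (1.3250/π) × 24.00 = 10.12 h.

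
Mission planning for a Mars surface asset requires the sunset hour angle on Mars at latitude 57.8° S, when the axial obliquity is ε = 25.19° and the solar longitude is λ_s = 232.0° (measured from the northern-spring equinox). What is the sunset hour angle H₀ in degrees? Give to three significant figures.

Solar declination: sin δ = sin ε · sin λ_s = sin 25.19° × sin 232.0° = -0.33539, so δ = -19.597°.
cos H₀ = −tan φ · tan δ = −tan(-57.8°) × tan(-19.597°) = -0.5653, so H₀ = 2.1716 rad = 124.43°.

H₀ = 124°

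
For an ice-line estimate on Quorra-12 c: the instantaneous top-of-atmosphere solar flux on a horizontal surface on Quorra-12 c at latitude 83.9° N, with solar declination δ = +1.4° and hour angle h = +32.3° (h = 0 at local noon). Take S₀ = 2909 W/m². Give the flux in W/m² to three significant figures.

cos θ_z = sin φ sin δ + cos φ cos δ cos h = 0.024294 + 0.089794 = 0.114088.
Flux = S₀ · cos θ_z = 2909 × 0.114088 = 331.9 W/m².

332 W/m²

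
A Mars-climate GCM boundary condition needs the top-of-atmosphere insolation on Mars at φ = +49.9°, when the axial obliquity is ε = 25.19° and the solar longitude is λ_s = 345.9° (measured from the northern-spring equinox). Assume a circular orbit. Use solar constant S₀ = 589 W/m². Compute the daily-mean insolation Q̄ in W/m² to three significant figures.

Solar declination: sin δ = sin ε · sin λ_s = sin 25.19° × sin 345.9° = -0.10369, so δ = -5.952°.
cos H₀ = −tan(+49.9°) tan(-5.952°) = 0.1238, H₀ = 1.4467 rad.
Bracket: H₀ sin φ sin δ + cos φ cos δ sin H₀ = 1.4467×0.76492×-0.10369 + 0.64412×0.99461×0.99231 = -0.114744 + 0.635722 = 0.520978.
Q̄ = (S₀/π) × [bracket] = (589/π) × 0.520978 = 97.68 W/m².

Q̄ ≈ 97.7 W/m²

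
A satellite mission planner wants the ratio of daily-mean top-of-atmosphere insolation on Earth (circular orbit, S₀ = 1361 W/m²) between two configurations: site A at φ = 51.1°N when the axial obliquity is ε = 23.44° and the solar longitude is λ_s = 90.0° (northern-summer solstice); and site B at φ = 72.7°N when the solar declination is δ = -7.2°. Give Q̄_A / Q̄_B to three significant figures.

Q̄_A / Q̄_B ≈ 8.72

— Configuration A (φ=+51.1°):
Solar declination: sin δ = sin ε · sin λ_s = sin 23.44° × sin 90.0° = 0.39779, so δ = +23.440°.
cos H₀ = −tan(+51.1°) tan(+23.440°) = -0.5373, H₀ = 2.1381 rad.
Bracket: H₀ sin φ sin δ + cos φ cos δ sin H₀ = 2.1381×0.77824×0.39779 + 0.62796×0.91748×0.84337 = 0.661905 + 0.485900 = 1.147805.
Q̄ = (S₀/π) × [bracket] = (1361/π) × 1.147805 = 497.25 W/m².
— Configuration B (φ=+72.7°):
cos H₀ = −tan(+72.7°) tan(-7.200°) = 0.4056, H₀ = 1.1532 rad.
Bracket: H₀ sin φ sin δ + cos φ cos δ sin H₀ = 1.1532×0.95476×-0.12533 + 0.29737×0.99211×0.91405 = -0.137992 + 0.269666 = 0.131674.
Q̄ = (S₀/π) × [bracket] = (1361/π) × 0.131674 = 57.044 W/m².
Ratio Q̄_A / Q̄_B = 497.25 / 57.044 = 8.717.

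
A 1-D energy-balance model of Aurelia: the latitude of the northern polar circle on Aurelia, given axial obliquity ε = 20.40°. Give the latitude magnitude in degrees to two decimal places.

69.60°

The polar circle is the lowest latitude that experiences at least one full rotation of continuous daylight at the northern-summer solstice; it lies at |φ| = 90° − ε = 90° − 20.40° = 69.60°.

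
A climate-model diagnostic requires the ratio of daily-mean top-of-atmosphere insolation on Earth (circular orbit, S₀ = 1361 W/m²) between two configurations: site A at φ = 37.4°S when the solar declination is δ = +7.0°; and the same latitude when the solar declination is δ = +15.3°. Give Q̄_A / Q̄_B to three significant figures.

Q̄_A / Q̄_B ≈ 1.27

— Configuration A (φ=-37.4°):
cos H₀ = −tan(-37.4°) tan(+7.000°) = 0.0939, H₀ = 1.4768 rad.
Bracket: H₀ sin φ sin δ + cos φ cos δ sin H₀ = 1.4768×-0.60738×0.12187 + 0.79441×0.99255×0.99558 = -0.109315 + 0.785007 = 0.675692.
Q̄ = (S₀/π) × [bracket] = (1361/π) × 0.675692 = 292.72 W/m².
— Configuration B (φ=-37.4°):
cos H₀ = −tan(-37.4°) tan(+15.300°) = 0.2092, H₀ = 1.3601 rad.
Bracket: H₀ sin φ sin δ + cos φ cos δ sin H₀ = 1.3601×-0.60738×0.26387 + 0.79441×0.96456×0.97788 = -0.217982 + 0.749307 = 0.531325.
Q̄ = (S₀/π) × [bracket] = (1361/π) × 0.531325 = 230.18 W/m².
Ratio Q̄_A / Q̄_B = 292.72 / 230.18 = 1.272.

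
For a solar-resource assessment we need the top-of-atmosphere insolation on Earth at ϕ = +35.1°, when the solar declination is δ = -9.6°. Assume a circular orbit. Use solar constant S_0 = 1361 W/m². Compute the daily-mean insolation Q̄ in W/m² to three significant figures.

cos h₀ = −tan(+35.1°) tan(-9.600°) = 0.1189, h₀ = 1.4516 rad.
Bracket: h₀ sin ϕ sin δ + cos ϕ cos δ sin h₀ = 1.4516×0.57501×-0.16677 + 0.81815×0.98600×0.99291 = -0.139200 + 0.800976 = 0.661776.
Q̄ = (S_0/π) × [bracket] = (1361/π) × 0.661776 = 286.7 W/m².

Q̄ ≈ 287 W/m²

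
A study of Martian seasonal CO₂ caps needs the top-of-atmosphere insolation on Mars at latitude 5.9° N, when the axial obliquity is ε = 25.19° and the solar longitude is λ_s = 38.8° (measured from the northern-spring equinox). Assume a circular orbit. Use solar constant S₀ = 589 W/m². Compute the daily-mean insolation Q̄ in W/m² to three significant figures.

Solar declination: sin δ = sin ε · sin λ_s = sin 25.19° × sin 38.8° = 0.26670, so δ = +15.468°.
cos H₀ = −tan(+5.9°) tan(+15.468°) = -0.0286, H₀ = 1.5994 rad.
Bracket: H₀ sin φ sin δ + cos φ cos δ sin H₀ = 1.5994×0.10279×0.26670 + 0.99470×0.96378×0.99959 = 0.043846 + 0.958279 = 1.002125.
Q̄ = (S₀/π) × [bracket] = (589/π) × 1.002125 = 187.9 W/m².

Q̄ ≈ 188 W/m²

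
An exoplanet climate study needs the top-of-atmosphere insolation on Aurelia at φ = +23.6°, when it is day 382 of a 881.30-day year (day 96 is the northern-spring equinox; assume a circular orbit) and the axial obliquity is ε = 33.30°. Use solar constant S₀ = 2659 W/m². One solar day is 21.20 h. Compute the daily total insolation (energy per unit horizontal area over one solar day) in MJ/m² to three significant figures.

Solar longitude: λ_s = 360° × (382 − 96)/881.30 = 116.827°.
sin δ = sin 33.30° × sin 116.827° = 0.48993, so δ = +29.336°.
cos H₀ = −tan(+23.6°) tan(+29.336°) = -0.2455, H₀ = 1.8189 rad.
Bracket: H₀ sin φ sin δ + cos φ cos δ sin H₀ = 1.8189×0.40035×0.48993 + 0.91636×0.87176×0.96939 = 0.356765 + 0.774393 = 1.131158.
Q̄ = (S₀/π) × [bracket] = (2659/π) × 1.131158 = 957.40 W/m².
Daily total = Q̄ × 21.20 h × 3600 s/h = 957.40 × 21.20 × 3600 / 10⁶ = 73.07 MJ/m².

73.1 MJ/m²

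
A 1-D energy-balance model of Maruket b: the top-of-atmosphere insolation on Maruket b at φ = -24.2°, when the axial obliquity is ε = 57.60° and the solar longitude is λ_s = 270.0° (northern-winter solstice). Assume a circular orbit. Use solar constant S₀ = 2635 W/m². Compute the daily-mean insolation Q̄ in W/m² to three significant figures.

Q̄ ≈ 974 W/m²

Solar declination: sin δ = sin ε · sin λ_s = sin 57.60° × sin 270.0° = -0.84433, so δ = -57.600°.
cos H₀ = −tan(-24.2°) tan(-57.600°) = -0.7082, H₀ = 2.3577 rad.
Bracket: H₀ sin φ sin δ + cos φ cos δ sin H₀ = 2.3577×-0.40992×-0.84433 + 0.91212×0.53583×0.70604 = 0.816018 + 0.345071 = 1.161089.
Q̄ = (S₀/π) × [bracket] = (2635/π) × 1.161089 = 973.9 W/m².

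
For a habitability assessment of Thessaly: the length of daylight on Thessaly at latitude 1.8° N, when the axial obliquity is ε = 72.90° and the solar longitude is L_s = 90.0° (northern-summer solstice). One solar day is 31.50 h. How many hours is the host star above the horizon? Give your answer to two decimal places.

16.78 h

Solar declination: sin δ = sin ε · sin L_s = sin 72.90° × sin 90.0° = 0.95579, so δ = +72.900°.
cos h₀ = −tan ϕ · tan δ = −tan(+1.8°) × tan(+72.900°) = -0.1022, so h₀ = 1.6731 rad = 95.86°.
Daylight = 2h₀/(2π) × 31.50 h = (1.6731/π) × 31.50 = 16.78 h.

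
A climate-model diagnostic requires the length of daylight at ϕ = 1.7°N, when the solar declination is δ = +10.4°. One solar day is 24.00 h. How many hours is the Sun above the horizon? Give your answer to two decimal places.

12.04 h

cos h₀ = −tan ϕ · tan δ = −tan(+1.7°) × tan(+10.400°) = -0.0054, so h₀ = 1.5762 rad = 90.31°.
Daylight = 2h₀/(2π) × 24.00 h = (1.5762/π) × 24.00 = 12.04 h.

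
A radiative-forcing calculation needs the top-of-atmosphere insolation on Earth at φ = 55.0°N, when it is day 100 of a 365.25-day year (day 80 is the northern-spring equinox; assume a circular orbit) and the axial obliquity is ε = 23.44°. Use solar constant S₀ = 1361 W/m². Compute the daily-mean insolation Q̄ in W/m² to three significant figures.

Solar longitude: λ_s = 360° × (100 − 80)/365.25 = 19.713°.
sin δ = sin 23.44° × sin 19.713° = 0.13417, so δ = +7.711°.
cos H₀ = −tan(+55.0°) tan(+7.711°) = -0.1934, H₀ = 1.7654 rad.
Bracket: H₀ sin φ sin δ + cos φ cos δ sin H₀ = 1.7654×0.81915×0.13417 + 0.57358×0.99096×0.98113 = 0.194027 + 0.557669 = 0.751696.
Q̄ = (S₀/π) × [bracket] = (1361/π) × 0.751696 = 325.6 W/m².

Q̄ ≈ 326 W/m²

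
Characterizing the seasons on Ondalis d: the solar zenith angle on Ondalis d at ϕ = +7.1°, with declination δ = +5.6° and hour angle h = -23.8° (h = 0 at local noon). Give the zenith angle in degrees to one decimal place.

cos θ_z = sin ϕ sin δ + cos ϕ cos δ cos h = 0.012061 + 0.903610 = 0.915671.
θ_z = arccos(0.915671) = 23.7°.

θ_z = 23.7°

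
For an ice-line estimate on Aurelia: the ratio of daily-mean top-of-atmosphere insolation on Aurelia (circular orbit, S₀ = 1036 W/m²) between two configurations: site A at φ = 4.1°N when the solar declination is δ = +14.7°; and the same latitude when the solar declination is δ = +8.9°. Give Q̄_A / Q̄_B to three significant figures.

Q̄_A / Q̄_B ≈ 0.991

— Configuration A (φ=+4.1°):
cos H₀ = −tan(+4.1°) tan(+14.700°) = -0.0188, H₀ = 1.5896 rad.
Bracket: H₀ sin φ sin δ + cos φ cos δ sin H₀ = 1.5896×0.07150×0.25376 + 0.99744×0.96727×0.99982 = 0.028841 + 0.964620 = 0.993461.
Q̄ = (S₀/π) × [bracket] = (1036/π) × 0.993461 = 327.61 W/m².
— Configuration B (φ=+4.1°):
cos H₀ = −tan(+4.1°) tan(+8.900°) = -0.0112, H₀ = 1.5820 rad.
Bracket: H₀ sin φ sin δ + cos φ cos δ sin H₀ = 1.5820×0.07150×0.15471 + 0.99744×0.98796×0.99994 = 0.017500 + 0.985372 = 1.002872.
Q̄ = (S₀/π) × [bracket] = (1036/π) × 1.002872 = 330.72 W/m².
Ratio Q̄_A / Q̄_B = 327.61 / 330.72 = 0.9906.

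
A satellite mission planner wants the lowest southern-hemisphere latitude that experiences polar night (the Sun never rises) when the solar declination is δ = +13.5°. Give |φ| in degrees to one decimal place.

Polar night requires cos H₀ = −tan φ tan δ ≥ 1, i.e. tan φ tan δ ≤ −1.
The boundary is |tan φ| · |tan δ| = 1, so |φ| = 90° − |δ| = 90° − 13.5° = 76.5° in the southern hemisphere.

|φ| = 76.5°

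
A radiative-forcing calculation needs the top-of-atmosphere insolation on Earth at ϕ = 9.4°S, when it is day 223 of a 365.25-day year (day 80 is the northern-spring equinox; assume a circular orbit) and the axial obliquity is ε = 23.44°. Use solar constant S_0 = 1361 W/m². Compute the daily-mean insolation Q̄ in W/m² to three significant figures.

Q̄ ≈ 386 W/m²

Solar longitude: L_s = 360° × (223 − 80)/365.25 = 140.945°.
sin δ = sin 23.44° × sin 140.945° = 0.25064, so δ = +14.515°.
cos h₀ = −tan(-9.4°) tan(+14.515°) = 0.0429, h₀ = 1.5279 rad.
Bracket: h₀ sin ϕ sin δ + cos ϕ cos δ sin h₀ = 1.5279×-0.16333×0.25064 + 0.98657×0.96808×0.99908 = -0.062548 + 0.954200 = 0.891652.
Q̄ = (S_0/π) × [bracket] = (1361/π) × 0.891652 = 386.3 W/m².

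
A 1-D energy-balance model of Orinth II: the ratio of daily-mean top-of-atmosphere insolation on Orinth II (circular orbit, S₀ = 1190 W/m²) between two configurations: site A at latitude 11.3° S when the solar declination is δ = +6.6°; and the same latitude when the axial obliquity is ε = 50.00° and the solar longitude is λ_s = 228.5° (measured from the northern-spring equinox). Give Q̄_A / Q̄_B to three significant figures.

— Configuration A (φ=-11.3°):
cos H₀ = −tan(-11.3°) tan(+6.600°) = 0.0231, H₀ = 1.5477 rad.
Bracket: H₀ sin φ sin δ + cos φ cos δ sin H₀ = 1.5477×-0.19595×0.11494 + 0.98061×0.99337×0.99973 = -0.034858 + 0.973846 = 0.938988.
Q̄ = (S₀/π) × [bracket] = (1190/π) × 0.938988 = 355.68 W/m².
— Configuration B (φ=-11.3°):
Solar declination: sin δ = sin ε · sin λ_s = sin 50.00° × sin 228.5° = -0.57373, so δ = -35.011°.
cos H₀ = −tan(-11.3°) tan(-35.011°) = -0.1400, H₀ = 1.7112 rad.
Bracket: H₀ sin φ sin δ + cos φ cos δ sin H₀ = 1.7112×-0.19595×-0.57373 + 0.98061×0.81904×0.99016 = 0.192377 + 0.795256 = 0.987633.
Q̄ = (S₀/π) × [bracket] = (1190/π) × 0.987633 = 374.10 W/m².
Ratio Q̄_A / Q̄_B = 355.68 / 374.10 = 0.9508.

Q̄_A / Q̄_B ≈ 0.951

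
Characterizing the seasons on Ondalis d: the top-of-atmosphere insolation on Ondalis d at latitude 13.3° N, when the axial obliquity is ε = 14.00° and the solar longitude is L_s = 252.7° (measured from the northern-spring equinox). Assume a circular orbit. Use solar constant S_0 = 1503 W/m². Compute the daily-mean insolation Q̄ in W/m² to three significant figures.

Solar declination: sin δ = sin ε · sin L_s = sin 14.00° × sin 252.7° = -0.23098, so δ = -13.355°.
cos h₀ = −tan(+13.3°) tan(-13.355°) = 0.0561, h₀ = 1.5146 rad.
Bracket: h₀ sin ϕ sin δ + cos ϕ cos δ sin h₀ = 1.5146×0.23005×-0.23098 + 0.97318×0.97296×0.99842 = -0.080481 + 0.945369 = 0.864888.
Q̄ = (S_0/π) × [bracket] = (1503/π) × 0.864888 = 413.8 W/m².

Q̄ ≈ 414 W/m²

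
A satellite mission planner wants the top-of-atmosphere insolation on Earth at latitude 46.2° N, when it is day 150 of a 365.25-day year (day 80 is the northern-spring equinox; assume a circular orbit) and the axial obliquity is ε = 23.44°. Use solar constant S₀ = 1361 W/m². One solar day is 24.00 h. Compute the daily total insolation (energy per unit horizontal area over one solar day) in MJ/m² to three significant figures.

41.9 MJ/m²

Solar longitude: λ_s = 360° × (150 − 80)/365.25 = 68.994°.
sin δ = sin 23.44° × sin 68.994° = 0.37135, so δ = +21.799°.
cos H₀ = −tan(+46.2°) tan(+21.799°) = -0.4171, H₀ = 2.0010 rad.
Bracket: H₀ sin φ sin δ + cos φ cos δ sin H₀ = 2.0010×0.72176×0.37135 + 0.69214×0.92849×0.90888 = 0.536319 + 0.584087 = 1.120406.
Q̄ = (S₀/π) × [bracket] = (1361/π) × 1.120406 = 485.38 W/m².
Daily total = Q̄ × 24.00 h × 3600 s/h = 485.38 × 24.00 × 3600 / 10⁶ = 41.94 MJ/m².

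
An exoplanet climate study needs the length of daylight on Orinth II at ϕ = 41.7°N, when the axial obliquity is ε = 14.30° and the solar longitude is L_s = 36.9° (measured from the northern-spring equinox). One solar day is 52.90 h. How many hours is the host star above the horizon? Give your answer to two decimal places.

Solar declination: sin δ = sin ε · sin L_s = sin 14.30° × sin 36.9° = 0.14830, so δ = +8.529°.
cos h₀ = −tan ϕ · tan δ = −tan(+41.7°) × tan(+8.529°) = -0.1336, so h₀ = 1.7048 rad = 97.68°.
Daylight = 2h₀/(2π) × 52.90 h = (1.7048/π) × 52.90 = 28.71 h.

28.71 h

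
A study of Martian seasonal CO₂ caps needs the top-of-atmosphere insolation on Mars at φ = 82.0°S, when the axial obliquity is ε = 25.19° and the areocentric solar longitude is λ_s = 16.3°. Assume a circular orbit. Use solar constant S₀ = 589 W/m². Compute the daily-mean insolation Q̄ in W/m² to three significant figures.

sin δ = sin 25.19° × sin 16.3° = 0.11946, so δ = +6.861°.
cos H₀ = −tan(-82.0°) tan(+6.861°) = 0.8561, H₀ = 0.5431 rad.
Bracket: H₀ sin φ sin δ + cos φ cos δ sin H₀ = 0.5431×-0.99027×0.11946 + 0.13917×0.99284×0.51678 = -0.064247 + 0.071405 = 0.007158.
Q̄ = (S₀/π) × [bracket] = (589/π) × 0.007158 = 1.342 W/m².

Q̄ ≈ 1.34 W/m²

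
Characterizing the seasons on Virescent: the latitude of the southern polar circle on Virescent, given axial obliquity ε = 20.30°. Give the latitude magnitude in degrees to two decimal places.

The polar circle is the lowest latitude that experiences at least one full rotation of continuous darkness at the northern-summer solstice; it lies at |φ| = 90° − ε = 90° − 20.30° = 69.70°.

69.70°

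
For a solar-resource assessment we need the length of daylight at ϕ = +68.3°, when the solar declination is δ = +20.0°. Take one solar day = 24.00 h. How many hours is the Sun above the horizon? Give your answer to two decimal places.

20.82 h

cos h₀ = −tan ϕ · tan δ = −tan(+68.3°) × tan(+20.000°) = -0.9146, so h₀ = 2.7254 rad = 156.15°.
Daylight = 2h₀/(2π) × 24.00 h = (2.7254/π) × 24.00 = 20.82 h.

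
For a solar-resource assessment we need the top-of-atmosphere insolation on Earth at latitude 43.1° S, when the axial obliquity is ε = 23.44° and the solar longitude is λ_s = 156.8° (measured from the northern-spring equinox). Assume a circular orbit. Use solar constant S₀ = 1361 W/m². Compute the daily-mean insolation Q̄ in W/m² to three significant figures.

Q̄ ≈ 243 W/m²

Solar declination: sin δ = sin ε · sin λ_s = sin 23.44° × sin 156.8° = 0.15671, so δ = +9.016°.
cos H₀ = −tan(-43.1°) tan(+9.016°) = 0.1485, H₀ = 1.4218 rad.
Bracket: H₀ sin φ sin δ + cos φ cos δ sin H₀ = 1.4218×-0.68327×0.15671 + 0.73016×0.98765×0.98892 = -0.152240 + 0.713152 = 0.560912.
Q̄ = (S₀/π) × [bracket] = (1361/π) × 0.560912 = 243.0 W/m².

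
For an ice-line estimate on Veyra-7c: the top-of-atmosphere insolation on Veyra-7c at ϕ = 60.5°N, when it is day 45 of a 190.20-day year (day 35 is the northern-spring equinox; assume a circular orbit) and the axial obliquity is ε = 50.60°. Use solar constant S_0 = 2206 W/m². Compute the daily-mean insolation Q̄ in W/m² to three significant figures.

Q̄ ≈ 611 W/m²

Solar longitude: L_s = 360° × (45 − 35)/190.20 = 18.927°.
sin δ = sin 50.60° × sin 18.927° = 0.25065, so δ = +14.516°.
cos h₀ = −tan(+60.5°) tan(+14.516°) = -0.4576, h₀ = 2.0461 rad.
Bracket: h₀ sin ϕ sin δ + cos ϕ cos δ sin h₀ = 2.0461×0.87036×0.25065 + 0.49242×0.96808×0.88914 = 0.446368 + 0.423855 = 0.870223.
Q̄ = (S_0/π) × [bracket] = (2206/π) × 0.870223 = 611.1 W/m².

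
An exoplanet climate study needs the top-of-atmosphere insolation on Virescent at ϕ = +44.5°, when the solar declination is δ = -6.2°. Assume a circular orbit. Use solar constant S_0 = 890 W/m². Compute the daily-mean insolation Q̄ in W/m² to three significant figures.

cos h₀ = −tan(+44.5°) tan(-6.200°) = 0.1068, h₀ = 1.4638 rad.
Bracket: h₀ sin ϕ sin δ + cos ϕ cos δ sin h₀ = 1.4638×0.70091×-0.10800 + 0.71325×0.99415×0.99429 = -0.110807 + 0.705029 = 0.594222.
Q̄ = (S_0/π) × [bracket] = (890/π) × 0.594222 = 168.3 W/m².

Q̄ ≈ 168 W/m²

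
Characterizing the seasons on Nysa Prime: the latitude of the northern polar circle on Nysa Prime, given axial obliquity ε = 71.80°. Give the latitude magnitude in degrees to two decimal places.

The polar circle is the lowest latitude that experiences at least one full rotation of continuous daylight at the northern-summer solstice; it lies at |ϕ| = 90° − ε = 90° − 71.80° = 18.20°.

18.20°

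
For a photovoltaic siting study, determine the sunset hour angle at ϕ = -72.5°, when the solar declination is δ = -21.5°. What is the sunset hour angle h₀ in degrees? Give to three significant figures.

h₀ = 180°

Sunrise equation: cos h₀ = −tan ϕ · tan δ = -1.2493 ≤ −1, so the Sun never sets (polar day) and h₀ = π.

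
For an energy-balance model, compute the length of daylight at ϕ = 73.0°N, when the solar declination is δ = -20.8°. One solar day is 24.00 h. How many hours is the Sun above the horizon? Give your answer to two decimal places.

cos h₀ = −tan ϕ · tan δ = 1.2425 ≥ 1, so the Sun never rises (polar night) and h₀ = 0.
Daylight = 2h₀/(2π) × 24.00 h = (0.0000/π) × 24.00 = 0.00 h.

0.00 h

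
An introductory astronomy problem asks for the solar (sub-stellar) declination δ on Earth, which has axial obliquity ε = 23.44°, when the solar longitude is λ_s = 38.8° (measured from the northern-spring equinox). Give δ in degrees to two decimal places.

δ = +14.43°

sin δ = sin ε · sin λ_s = sin 23.44° × sin 38.8° = 0.249256.
δ = arcsin(0.249256) = +14.43°.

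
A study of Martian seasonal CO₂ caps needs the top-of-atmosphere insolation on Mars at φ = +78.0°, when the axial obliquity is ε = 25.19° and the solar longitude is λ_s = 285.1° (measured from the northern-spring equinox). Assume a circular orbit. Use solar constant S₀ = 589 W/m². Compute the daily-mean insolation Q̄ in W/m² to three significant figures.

Q̄ ≈ 0.00 W/m²

Solar declination: sin δ = sin ε · sin λ_s = sin 25.19° × sin 285.1° = -0.41093, so δ = -24.263°.
cos H₀ = −tan(+78.0°) tan(-24.263°) = 2.1206 ≥ 1 ⇒ polar night, H₀ = 0 and Q̄ = 0.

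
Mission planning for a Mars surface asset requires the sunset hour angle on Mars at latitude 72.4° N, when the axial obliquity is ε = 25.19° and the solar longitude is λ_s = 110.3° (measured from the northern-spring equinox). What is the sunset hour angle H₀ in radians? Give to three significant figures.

H₀ = 3.14 rad

Solar declination: sin δ = sin ε · sin λ_s = sin 25.19° × sin 110.3° = 0.39919, so δ = +23.527°.
Sunrise equation: cos H₀ = −tan φ · tan δ = -1.3725 ≤ −1, so the Sun never sets (polar day) and H₀ = π.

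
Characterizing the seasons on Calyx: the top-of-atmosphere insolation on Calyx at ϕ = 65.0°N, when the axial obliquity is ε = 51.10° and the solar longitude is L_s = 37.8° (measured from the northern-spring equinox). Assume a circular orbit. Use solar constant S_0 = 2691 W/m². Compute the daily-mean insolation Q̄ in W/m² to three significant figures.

Q̄ ≈ 1.16e+03 W/m²

Solar declination: sin δ = sin ε · sin L_s = sin 51.10° × sin 37.8° = 0.47699, so δ = +28.489°.
cos h₀ = −tan(+65.0°) tan(+28.489°) = -1.1638 ≤ −1 ⇒ polar day, h₀ = π.
Bracket: h₀ sin ϕ sin δ + cos ϕ cos δ sin h₀ = 3.1416×0.90631×0.47699 + 0.42262×0.87891×0.00000 = 1.358116 + 0.000000 = 1.358116.
Q̄ = (S_0/π) × [bracket] = (2691/π) × 1.358116 = 1163 W/m².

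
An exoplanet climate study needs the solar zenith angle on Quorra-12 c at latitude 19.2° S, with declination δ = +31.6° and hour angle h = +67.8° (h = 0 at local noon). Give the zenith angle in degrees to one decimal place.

cos θ_z = sin φ sin δ + cos φ cos δ cos h = -0.172321 + 0.303917 = 0.131596.
θ_z = arccos(0.131596) = 82.4°.

θ_z = 82.4°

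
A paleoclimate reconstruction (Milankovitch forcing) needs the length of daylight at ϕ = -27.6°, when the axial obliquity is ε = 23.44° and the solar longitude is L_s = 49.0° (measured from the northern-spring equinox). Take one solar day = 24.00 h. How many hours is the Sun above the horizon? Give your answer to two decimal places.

Solar declination: sin δ = sin ε · sin L_s = sin 23.44° × sin 49.0° = 0.30021, so δ = +17.471°.
cos h₀ = −tan ϕ · tan δ = −tan(-27.6°) × tan(+17.471°) = 0.1645, so h₀ = 1.4055 rad = 80.53°.
Daylight = 2h₀/(2π) × 24.00 h = (1.4055/π) × 24.00 = 10.74 h.

10.74 h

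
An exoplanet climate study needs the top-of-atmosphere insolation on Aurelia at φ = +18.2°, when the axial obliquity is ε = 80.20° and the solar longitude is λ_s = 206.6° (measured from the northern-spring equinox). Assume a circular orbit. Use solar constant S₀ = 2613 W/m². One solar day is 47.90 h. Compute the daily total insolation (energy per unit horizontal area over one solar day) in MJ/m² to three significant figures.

Solar declination: sin δ = sin ε · sin λ_s = sin 80.20° × sin 206.6° = -0.44123, so δ = -26.182°.
cos H₀ = −tan(+18.2°) tan(-26.182°) = 0.1617, H₀ = 1.4084 rad.
Bracket: H₀ sin φ sin δ + cos φ cos δ sin H₀ = 1.4084×0.31233×-0.44123 + 0.94997×0.89740×0.98685 = -0.194091 + 0.841293 = 0.647202.
Q̄ = (S₀/π) × [bracket] = (2613/π) × 0.647202 = 538.31 W/m².
Daily total = Q̄ × 47.90 h × 3600 s/h = 538.31 × 47.90 × 3600 / 10⁶ = 92.83 MJ/m².

92.8 MJ/m²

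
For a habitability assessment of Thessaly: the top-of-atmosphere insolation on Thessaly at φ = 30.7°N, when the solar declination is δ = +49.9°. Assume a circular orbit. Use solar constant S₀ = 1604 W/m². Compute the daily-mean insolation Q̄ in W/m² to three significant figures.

cos H₀ = −tan(+30.7°) tan(+49.900°) = -0.7051, H₀ = 2.3534 rad.
Bracket: H₀ sin φ sin δ + cos φ cos δ sin H₀ = 2.3534×0.51054×0.76492 + 0.85985×0.64412×0.70910 = 0.919055 + 0.392733 = 1.311788.
Q̄ = (S₀/π) × [bracket] = (1604/π) × 1.311788 = 669.8 W/m².

Q̄ ≈ 670 W/m²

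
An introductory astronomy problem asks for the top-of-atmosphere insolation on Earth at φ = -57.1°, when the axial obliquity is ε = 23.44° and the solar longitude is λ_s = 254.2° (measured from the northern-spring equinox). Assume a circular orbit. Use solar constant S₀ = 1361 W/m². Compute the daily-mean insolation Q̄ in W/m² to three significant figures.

Q̄ ≈ 482 W/m²

Solar declination: sin δ = sin ε · sin λ_s = sin 23.44° × sin 254.2° = -0.38276, so δ = -22.505°.
cos H₀ = −tan(-57.1°) tan(-22.505°) = -0.6404, H₀ = 2.2658 rad.
Bracket: H₀ sin φ sin δ + cos φ cos δ sin H₀ = 2.2658×-0.83962×-0.38276 + 0.54317×0.92385×0.76802 = 0.728167 + 0.385398 = 1.113565.
Q̄ = (S₀/π) × [bracket] = (1361/π) × 1.113565 = 482.4 W/m².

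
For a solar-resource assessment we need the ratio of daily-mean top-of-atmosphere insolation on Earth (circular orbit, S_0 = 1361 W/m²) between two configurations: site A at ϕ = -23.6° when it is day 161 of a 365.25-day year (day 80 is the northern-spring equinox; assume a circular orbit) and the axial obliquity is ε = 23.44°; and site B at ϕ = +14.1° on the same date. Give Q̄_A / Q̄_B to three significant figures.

— Configuration A (ϕ=-23.6°):
Solar longitude: L_s = 360° × (161 − 80)/365.25 = 79.836°.
sin δ = sin 23.44° × sin 79.836° = 0.39155, so δ = +23.051°.
cos h₀ = −tan(-23.6°) tan(+23.051°) = 0.1859, h₀ = 1.3838 rad.
Bracket: h₀ sin ϕ sin δ + cos ϕ cos δ sin h₀ = 1.3838×-0.40035×0.39155 + 0.91636×0.92016×0.98257 = -0.216920 + 0.828501 = 0.611581.
Q̄ = (S_0/π) × [bracket] = (1361/π) × 0.611581 = 264.95 W/m².
— Configuration B (ϕ=+14.1°):
cos h₀ = −tan(+14.1°) tan(+23.051°) = -0.1069, h₀ = 1.6779 rad.
Bracket: h₀ sin ϕ sin δ + cos ϕ cos δ sin h₀ = 1.6779×0.24362×0.39155 + 0.96987×0.92016×0.99427 = 0.160054 + 0.887322 = 1.047376.
Q̄ = (S_0/π) × [bracket] = (1361/π) × 1.047376 = 453.74 W/m².
Ratio Q̄_A / Q̄_B = 264.95 / 453.74 = 0.5839.

Q̄_A / Q̄_B ≈ 0.584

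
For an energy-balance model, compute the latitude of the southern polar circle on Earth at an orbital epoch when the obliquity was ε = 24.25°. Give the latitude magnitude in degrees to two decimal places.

The polar circle is the lowest latitude that experiences at least one full rotation of continuous darkness at the northern-summer solstice; it lies at |ϕ| = 90° − ε = 90° − 24.25° = 65.75°.

65.75°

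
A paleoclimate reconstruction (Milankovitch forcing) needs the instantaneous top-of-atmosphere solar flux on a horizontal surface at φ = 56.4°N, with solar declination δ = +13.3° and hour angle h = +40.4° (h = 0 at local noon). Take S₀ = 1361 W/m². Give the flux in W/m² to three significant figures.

cos θ_z = sin φ sin δ + cos φ cos δ cos h = 0.191613 + 0.410126 = 0.601739.
Flux = S₀ · cos θ_z = 1361 × 0.601739 = 819.0 W/m².

819 W/m²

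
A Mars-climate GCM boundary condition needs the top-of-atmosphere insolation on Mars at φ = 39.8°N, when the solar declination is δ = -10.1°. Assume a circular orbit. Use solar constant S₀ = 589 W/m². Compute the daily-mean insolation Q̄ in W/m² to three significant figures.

Q̄ ≈ 110 W/m²

cos H₀ = −tan(+39.8°) tan(-10.100°) = 0.1484, H₀ = 1.4218 rad.
Bracket: H₀ sin φ sin δ + cos φ cos δ sin H₀ = 1.4218×0.64011×-0.17537 + 0.76828×0.98450×0.98893 = -0.159606 + 0.747999 = 0.588393.
Q̄ = (S₀/π) × [bracket] = (589/π) × 0.588393 = 110.3 W/m².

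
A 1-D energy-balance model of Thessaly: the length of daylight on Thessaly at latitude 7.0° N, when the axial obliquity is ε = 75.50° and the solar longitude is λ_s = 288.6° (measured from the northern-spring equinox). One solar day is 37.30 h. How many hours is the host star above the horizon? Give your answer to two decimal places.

Solar declination: sin δ = sin ε · sin λ_s = sin 75.50° × sin 288.6° = -0.91758, so δ = -66.575°.
cos H₀ = −tan φ · tan δ = −tan(+7.0°) × tan(-66.575°) = 0.2834, so H₀ = 1.2835 rad = 73.54°.
Daylight = 2H₀/(2π) × 37.30 h = (1.2835/π) × 37.30 = 15.24 h.

15.24 h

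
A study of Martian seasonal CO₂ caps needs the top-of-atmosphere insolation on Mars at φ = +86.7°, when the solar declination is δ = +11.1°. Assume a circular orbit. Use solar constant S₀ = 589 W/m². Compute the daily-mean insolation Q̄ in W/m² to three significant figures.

cos H₀ = −tan(+86.7°) tan(+11.100°) = -3.4026 ≤ −1 ⇒ polar day, H₀ = π.
Bracket: H₀ sin φ sin δ + cos φ cos δ sin H₀ = 3.1416×0.99834×0.19252 + 0.05756×0.98129×0.00000 = 0.603817 + 0.000000 = 0.603817.
Q̄ = (S₀/π) × [bracket] = (589/π) × 0.603817 = 113.2 W/m².

Q̄ ≈ 113 W/m²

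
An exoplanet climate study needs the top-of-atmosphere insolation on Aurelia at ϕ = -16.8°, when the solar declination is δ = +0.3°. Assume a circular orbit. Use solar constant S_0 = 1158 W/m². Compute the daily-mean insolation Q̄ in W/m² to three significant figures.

cos h₀ = −tan(-16.8°) tan(+0.300°) = 0.0016, h₀ = 1.5692 rad.
Bracket: h₀ sin ϕ sin δ + cos ϕ cos δ sin h₀ = 1.5692×-0.28903×0.00524 + 0.95732×0.99999×1.00000 = -0.002377 + 0.957310 = 0.954933.
Q̄ = (S_0/π) × [bracket] = (1158/π) × 0.954933 = 352.0 W/m².

Q̄ ≈ 352 W/m²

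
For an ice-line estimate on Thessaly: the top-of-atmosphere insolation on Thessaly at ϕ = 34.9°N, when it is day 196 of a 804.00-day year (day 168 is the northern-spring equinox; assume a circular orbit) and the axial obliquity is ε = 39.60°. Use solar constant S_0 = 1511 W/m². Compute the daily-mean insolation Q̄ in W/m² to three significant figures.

Solar longitude: L_s = 360° × (196 − 168)/804.00 = 12.537°.
sin δ = sin 39.60° × sin 12.537° = 0.13837, so δ = +7.953°.
cos h₀ = −tan(+34.9°) tan(+7.953°) = -0.0975, h₀ = 1.6684 rad.
Bracket: h₀ sin ϕ sin δ + cos ϕ cos δ sin h₀ = 1.6684×0.57215×0.13837 + 0.82015×0.99038×0.99524 = 0.132085 + 0.808394 = 0.940479.
Q̄ = (S_0/π) × [bracket] = (1511/π) × 0.940479 = 452.3 W/m².

Q̄ ≈ 452 W/m²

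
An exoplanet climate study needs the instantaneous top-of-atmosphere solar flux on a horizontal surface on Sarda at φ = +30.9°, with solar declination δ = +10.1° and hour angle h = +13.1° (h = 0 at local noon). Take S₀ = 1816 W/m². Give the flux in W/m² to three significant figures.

1.66e+03 W/m²

cos θ_z = sin φ sin δ + cos φ cos δ cos h = 0.090058 + 0.822783 = 0.912841.
Flux = S₀ · cos θ_z = 1816 × 0.912841 = 1658 W/m².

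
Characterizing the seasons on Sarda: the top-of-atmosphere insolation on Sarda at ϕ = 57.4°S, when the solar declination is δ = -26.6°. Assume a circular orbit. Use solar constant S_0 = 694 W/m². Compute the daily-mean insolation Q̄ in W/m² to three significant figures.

cos h₀ = −tan(-57.4°) tan(-26.600°) = -0.7830, h₀ = 2.4703 rad.
Bracket: h₀ sin ϕ sin δ + cos ϕ cos δ sin h₀ = 2.4703×-0.84245×-0.44776 + 0.53877×0.89415×0.62200 = 0.931835 + 0.299643 = 1.231478.
Q̄ = (S_0/π) × [bracket] = (694/π) × 1.231478 = 272.0 W/m².

Q̄ ≈ 272 W/m²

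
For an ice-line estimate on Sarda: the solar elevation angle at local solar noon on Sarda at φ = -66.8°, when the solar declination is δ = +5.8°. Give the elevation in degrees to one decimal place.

17.4°

At local noon the hour angle is zero, so the zenith angle equals |φ − δ| = |-66.8° − (+5.800°)| = 72.600°.
Elevation = 90° − 72.600° = 17.4°.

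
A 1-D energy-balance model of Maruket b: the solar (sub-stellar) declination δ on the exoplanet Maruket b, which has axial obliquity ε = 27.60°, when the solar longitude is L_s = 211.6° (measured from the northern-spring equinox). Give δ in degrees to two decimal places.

sin δ = sin ε · sin L_s = sin 27.60° × sin 211.6° = -0.242761.
δ = arcsin(-0.242761) = -14.05°.

δ = -14.05°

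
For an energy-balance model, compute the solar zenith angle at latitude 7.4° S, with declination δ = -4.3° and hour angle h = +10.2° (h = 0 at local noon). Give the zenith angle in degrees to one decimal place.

cos θ_z = sin φ sin δ + cos φ cos δ cos h = 0.009657 + 0.973251 = 0.982908.
θ_z = arccos(0.982908) = 10.6°.

θ_z = 10.6°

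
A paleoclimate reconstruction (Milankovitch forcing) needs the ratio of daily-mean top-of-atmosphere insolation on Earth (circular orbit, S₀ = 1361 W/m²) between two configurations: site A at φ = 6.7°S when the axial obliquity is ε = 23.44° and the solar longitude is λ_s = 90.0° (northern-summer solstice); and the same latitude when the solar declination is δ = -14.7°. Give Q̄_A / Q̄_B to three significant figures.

— Configuration A (φ=-6.7°):
Solar declination: sin δ = sin ε · sin λ_s = sin 23.44° × sin 90.0° = 0.39779, so δ = +23.440°.
cos H₀ = −tan(-6.7°) tan(+23.440°) = 0.0509, H₀ = 1.5198 rad.
Bracket: H₀ sin φ sin δ + cos φ cos δ sin H₀ = 1.5198×-0.11667×0.39779 + 0.99317×0.91748×0.99870 = -0.070534 + 0.910029 = 0.839495.
Q̄ = (S₀/π) × [bracket] = (1361/π) × 0.839495 = 363.69 W/m².
— Configuration B (φ=-6.7°):
cos H₀ = −tan(-6.7°) tan(-14.700°) = -0.0308, H₀ = 1.6016 rad.
Bracket: H₀ sin φ sin δ + cos φ cos δ sin H₀ = 1.6016×-0.11667×-0.25376 + 0.99317×0.96727×0.99952 = 0.047417 + 0.960202 = 1.007619.
Q̄ = (S₀/π) × [bracket] = (1361/π) × 1.007619 = 436.52 W/m².
Ratio Q̄_A / Q̄_B = 363.69 / 436.52 = 0.8332.

Q̄_A / Q̄_B ≈ 0.833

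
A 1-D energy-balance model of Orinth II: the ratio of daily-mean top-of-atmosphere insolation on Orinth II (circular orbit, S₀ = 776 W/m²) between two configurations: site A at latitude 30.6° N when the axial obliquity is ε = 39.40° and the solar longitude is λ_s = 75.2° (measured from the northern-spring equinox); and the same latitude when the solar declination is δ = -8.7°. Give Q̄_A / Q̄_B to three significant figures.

Q̄_A / Q̄_B ≈ 1.70

— Configuration A (φ=+30.6°):
Solar declination: sin δ = sin ε · sin λ_s = sin 39.40° × sin 75.2° = 0.61367, so δ = +37.856°.
cos H₀ = −tan(+30.6°) tan(+37.856°) = -0.4597, H₀ = 2.0484 rad.
Bracket: H₀ sin φ sin δ + cos φ cos δ sin H₀ = 2.0484×0.50904×0.61367 + 0.86074×0.78956×0.88810 = 0.639884 + 0.603558 = 1.243442.
Q̄ = (S₀/π) × [bracket] = (776/π) × 1.243442 = 307.14 W/m².
— Configuration B (φ=+30.6°):
cos H₀ = −tan(+30.6°) tan(-8.700°) = 0.0905, H₀ = 1.4802 rad.
Bracket: H₀ sin φ sin δ + cos φ cos δ sin H₀ = 1.4802×0.50904×-0.15126 + 0.86074×0.98849×0.99590 = -0.113972 + 0.847344 = 0.733372.
Q̄ = (S₀/π) × [bracket] = (776/π) × 0.733372 = 181.15 W/m².
Ratio Q̄_A / Q̄_B = 307.14 / 181.15 = 1.696.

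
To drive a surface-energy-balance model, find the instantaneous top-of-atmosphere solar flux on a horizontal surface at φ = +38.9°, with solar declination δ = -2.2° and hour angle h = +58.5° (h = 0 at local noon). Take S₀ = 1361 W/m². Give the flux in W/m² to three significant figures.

520 W/m²

cos θ_z = sin φ sin δ + cos φ cos δ cos h = -0.024106 + 0.406331 = 0.382225.
Flux = S₀ · cos θ_z = 1361 × 0.382225 = 520.2 W/m².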